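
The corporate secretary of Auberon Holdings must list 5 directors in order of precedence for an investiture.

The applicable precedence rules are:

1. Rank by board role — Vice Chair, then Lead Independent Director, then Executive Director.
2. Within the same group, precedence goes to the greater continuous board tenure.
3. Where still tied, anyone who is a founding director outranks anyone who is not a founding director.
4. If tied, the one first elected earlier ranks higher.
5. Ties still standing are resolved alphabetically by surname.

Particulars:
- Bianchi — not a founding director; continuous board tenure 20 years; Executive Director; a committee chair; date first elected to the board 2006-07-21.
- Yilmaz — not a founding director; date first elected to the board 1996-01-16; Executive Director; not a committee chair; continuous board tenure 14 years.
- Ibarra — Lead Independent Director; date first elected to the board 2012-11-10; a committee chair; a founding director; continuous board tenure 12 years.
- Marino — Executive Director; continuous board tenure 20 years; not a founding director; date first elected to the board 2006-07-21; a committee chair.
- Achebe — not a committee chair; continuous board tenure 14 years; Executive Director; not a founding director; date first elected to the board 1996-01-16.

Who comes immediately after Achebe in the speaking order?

Yilmaz

By board role: Ibarra (Lead Independent Director); then Bianchi, Marino, Achebe and Yilmaz (Executive Director).
Among Bianchi, Marino, Achebe and Yilmaz, by continuous board tenure (higher first): Bianchi and Marino (20 years) before Achebe and Yilmaz (14 years).
Bianchi and Marino are each not a founding director, so the next rule applies.
Bianchi and Marino both have date first elected to the board 2006-07-21, so the next rule applies.
Among Bianchi and Marino, alphabetically by surname: Bianchi before Marino.
Achebe and Yilmaz are each not a founding director, so the next rule applies.
Achebe and Yilmaz both have date first elected to the board 1996-01-16, so the next rule applies.
Among Achebe and Yilmaz, alphabetically by surname: Achebe before Yilmaz.
Order: Ibarra, Bianchi, Marino, Achebe, Yilmaz.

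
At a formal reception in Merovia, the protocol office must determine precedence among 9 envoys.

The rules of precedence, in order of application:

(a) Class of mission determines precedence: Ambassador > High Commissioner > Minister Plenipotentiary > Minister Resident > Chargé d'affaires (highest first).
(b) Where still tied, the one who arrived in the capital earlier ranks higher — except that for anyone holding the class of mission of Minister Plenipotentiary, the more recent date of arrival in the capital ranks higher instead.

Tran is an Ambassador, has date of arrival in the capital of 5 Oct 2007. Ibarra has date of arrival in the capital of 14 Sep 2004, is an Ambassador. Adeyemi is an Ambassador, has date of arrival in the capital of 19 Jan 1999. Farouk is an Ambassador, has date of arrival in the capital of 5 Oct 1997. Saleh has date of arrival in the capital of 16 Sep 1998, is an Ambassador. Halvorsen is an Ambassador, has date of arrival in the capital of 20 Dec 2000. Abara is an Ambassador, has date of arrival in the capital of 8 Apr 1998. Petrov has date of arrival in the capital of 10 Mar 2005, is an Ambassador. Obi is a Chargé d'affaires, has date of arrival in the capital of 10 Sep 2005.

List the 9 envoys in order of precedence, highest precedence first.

By class of mission: Farouk, Abara, Saleh, Adeyemi, Halvorsen, Ibarra, Petrov and Tran (Ambassador); then Obi (Chargé d'affaires).
Among Farouk, Abara, Saleh, Adeyemi, Halvorsen, Ibarra, Petrov and Tran, by date of arrival in the capital (earlier first): Farouk (5 Oct 1997) before Abara (8 Apr 1998) before Saleh (16 Sep 1998) before Adeyemi (19 Jan 1999) before Halvorsen (20 Dec 2000) before Ibarra (14 Sep 2004) before Petrov (10 Mar 2005) before Tran (5 Oct 2007).
Full order: Farouk, Abara, Saleh, Adeyemi, Halvorsen, Ibarra, Petrov, Tran, Obi.

Farouk, Abara, Saleh, Adeyemi, Halvorsen, Ibarra, Petrov, Tran, Obi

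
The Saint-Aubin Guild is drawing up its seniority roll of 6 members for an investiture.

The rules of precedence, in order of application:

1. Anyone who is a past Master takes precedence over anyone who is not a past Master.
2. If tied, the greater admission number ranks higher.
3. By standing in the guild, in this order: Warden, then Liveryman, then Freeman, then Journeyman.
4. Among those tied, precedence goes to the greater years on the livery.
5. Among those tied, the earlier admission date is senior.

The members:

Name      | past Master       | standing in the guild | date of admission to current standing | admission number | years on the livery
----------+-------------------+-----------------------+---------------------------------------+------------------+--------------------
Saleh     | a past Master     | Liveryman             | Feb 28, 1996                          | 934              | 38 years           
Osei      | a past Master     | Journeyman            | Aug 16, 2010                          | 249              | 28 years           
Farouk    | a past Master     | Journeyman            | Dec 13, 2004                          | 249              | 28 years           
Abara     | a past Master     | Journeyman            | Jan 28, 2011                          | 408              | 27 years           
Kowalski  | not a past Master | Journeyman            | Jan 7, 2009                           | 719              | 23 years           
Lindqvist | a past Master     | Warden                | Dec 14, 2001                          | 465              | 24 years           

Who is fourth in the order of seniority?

By the first rule: Saleh, Lindqvist, Abara, Farouk and Osei (each a past Master); then Kowalski (not a past Master).
Among Saleh, Lindqvist, Abara, Farouk and Osei, by admission number (higher first): Saleh (934) before Lindqvist (465) before Abara (408) before Farouk and Osei (249).
Farouk and Osei are each Journeyman, so the next rule applies.
Farouk and Osei both have years on the livery 28 years, so the next rule applies.
Among Farouk and Osei, by date of admission to current standing (earlier first): Farouk (Dec 13, 2004) before Osei (Aug 16, 2010).
Order: Saleh, Lindqvist, Abara, Farouk, Osei, Kowalski.

Farouk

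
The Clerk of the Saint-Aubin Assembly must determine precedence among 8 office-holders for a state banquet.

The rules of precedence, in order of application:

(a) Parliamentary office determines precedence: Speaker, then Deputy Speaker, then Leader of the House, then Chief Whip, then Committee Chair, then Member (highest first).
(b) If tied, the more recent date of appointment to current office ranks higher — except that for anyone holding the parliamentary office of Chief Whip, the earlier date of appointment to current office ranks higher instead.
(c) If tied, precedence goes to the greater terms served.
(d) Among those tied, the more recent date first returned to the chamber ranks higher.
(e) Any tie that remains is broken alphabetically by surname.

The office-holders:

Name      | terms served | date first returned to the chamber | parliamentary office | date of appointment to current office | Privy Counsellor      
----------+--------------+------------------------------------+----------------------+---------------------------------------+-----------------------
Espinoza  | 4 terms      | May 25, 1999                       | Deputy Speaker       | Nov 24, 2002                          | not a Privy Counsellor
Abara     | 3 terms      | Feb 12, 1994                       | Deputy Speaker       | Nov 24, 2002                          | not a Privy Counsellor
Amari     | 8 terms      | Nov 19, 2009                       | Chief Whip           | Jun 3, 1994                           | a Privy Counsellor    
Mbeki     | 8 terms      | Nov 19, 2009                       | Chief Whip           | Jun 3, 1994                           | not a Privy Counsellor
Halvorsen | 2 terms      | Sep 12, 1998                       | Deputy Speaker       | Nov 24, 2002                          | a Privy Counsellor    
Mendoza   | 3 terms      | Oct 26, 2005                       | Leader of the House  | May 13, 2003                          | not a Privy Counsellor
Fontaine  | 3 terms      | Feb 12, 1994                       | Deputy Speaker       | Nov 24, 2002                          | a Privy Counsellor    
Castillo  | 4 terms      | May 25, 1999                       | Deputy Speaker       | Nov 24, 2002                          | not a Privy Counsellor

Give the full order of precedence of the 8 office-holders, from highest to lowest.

By parliamentary office: Castillo, Espinoza, Abara, Fontaine and Halvorsen (Deputy Speaker); then Mendoza (Leader of the House); then Amari and Mbeki (Chief Whip).
Castillo, Espinoza, Abara, Fontaine and Halvorsen all have date of appointment to current office Nov 24, 2002, so the next rule applies.
Among Castillo, Espinoza, Abara, Fontaine and Halvorsen, by terms served (higher first): Castillo and Espinoza (4 terms) before Abara and Fontaine (3 terms) before Halvorsen (2 terms).
Castillo and Espinoza both have date first returned to the chamber May 25, 1999, so the next rule applies.
Among Castillo and Espinoza, alphabetically by surname: Castillo before Espinoza.
Abara and Fontaine both have date first returned to the chamber Feb 12, 1994, so the next rule applies.
Among Abara and Fontaine, alphabetically by surname: Abara before Fontaine.
Amari and Mbeki both have date of appointment to current office Jun 3, 1994, so the next rule applies.
Amari and Mbeki both have terms served 8 terms, so the next rule applies.
Amari and Mbeki both have date first returned to the chamber Nov 19, 2009, so the next rule applies.
Among Amari and Mbeki, alphabetically by surname: Amari before Mbeki.
Full order: Castillo, Espinoza, Abara, Fontaine, Halvorsen, Mendoza, Amari, Mbeki.

Castillo, Espinoza, Abara, Fontaine, Halvorsen, Mendoza, Amari, Mbeki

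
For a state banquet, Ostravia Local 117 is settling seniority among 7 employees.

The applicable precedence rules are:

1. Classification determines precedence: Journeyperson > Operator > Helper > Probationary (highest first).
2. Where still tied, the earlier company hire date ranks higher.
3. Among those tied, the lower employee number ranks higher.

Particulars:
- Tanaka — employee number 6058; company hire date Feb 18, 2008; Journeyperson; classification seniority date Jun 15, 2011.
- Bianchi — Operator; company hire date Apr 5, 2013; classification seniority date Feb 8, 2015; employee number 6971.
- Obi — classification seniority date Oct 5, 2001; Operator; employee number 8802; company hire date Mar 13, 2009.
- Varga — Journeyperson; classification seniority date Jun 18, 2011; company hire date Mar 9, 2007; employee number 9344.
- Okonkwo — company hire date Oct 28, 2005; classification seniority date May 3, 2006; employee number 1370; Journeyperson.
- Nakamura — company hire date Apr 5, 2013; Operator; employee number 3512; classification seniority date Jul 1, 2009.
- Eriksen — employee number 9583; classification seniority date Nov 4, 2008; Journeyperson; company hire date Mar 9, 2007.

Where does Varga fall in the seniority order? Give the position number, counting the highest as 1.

By classification: Okonkwo, Varga, Eriksen and Tanaka (Journeyperson); then Obi, Nakamura and Bianchi (Operator).
Among Okonkwo, Varga, Eriksen and Tanaka, by company hire date (earlier first): Okonkwo (Oct 28, 2005) before Varga and Eriksen (Mar 9, 2007) before Tanaka (Feb 18, 2008).
Among Varga and Eriksen, by employee number (lower first): Varga (9344) before Eriksen (9583).
Among Obi, Nakamura and Bianchi, by company hire date (earlier first): Obi (Mar 13, 2009) before Nakamura and Bianchi (Apr 5, 2013).
Among Nakamura and Bianchi, by employee number (lower first): Nakamura (3512) before Bianchi (6971).
Order: Okonkwo, Varga, Eriksen, Tanaka, Obi, Nakamura, Bianchi. So position 2.

2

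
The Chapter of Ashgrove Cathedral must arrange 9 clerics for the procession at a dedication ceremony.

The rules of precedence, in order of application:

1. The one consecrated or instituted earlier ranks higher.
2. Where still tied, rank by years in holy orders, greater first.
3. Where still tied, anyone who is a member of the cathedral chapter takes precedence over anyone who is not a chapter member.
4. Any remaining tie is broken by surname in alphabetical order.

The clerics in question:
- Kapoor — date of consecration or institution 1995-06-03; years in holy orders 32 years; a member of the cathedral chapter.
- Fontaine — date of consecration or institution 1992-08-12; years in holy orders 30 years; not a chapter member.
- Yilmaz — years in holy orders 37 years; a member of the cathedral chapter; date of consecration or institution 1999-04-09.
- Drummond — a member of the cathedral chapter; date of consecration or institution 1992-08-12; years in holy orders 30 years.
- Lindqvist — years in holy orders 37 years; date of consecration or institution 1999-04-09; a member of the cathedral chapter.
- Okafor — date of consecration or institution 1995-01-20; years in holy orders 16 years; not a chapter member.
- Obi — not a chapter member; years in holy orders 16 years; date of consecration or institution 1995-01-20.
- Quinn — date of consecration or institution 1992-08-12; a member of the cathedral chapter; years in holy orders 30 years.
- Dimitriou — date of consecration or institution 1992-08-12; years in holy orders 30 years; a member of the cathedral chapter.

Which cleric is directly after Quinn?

By date of consecration or institution (earlier first): Dimitriou, Drummond, Quinn and Fontaine (each 1992-08-12); then Obi and Okafor (both 1995-01-20); then Kapoor (1995-06-03); then Lindqvist and Yilmaz (both 1999-04-09).
Dimitriou, Drummond, Quinn and Fontaine all have years in holy orders 30 years, so the next rule applies.
Among Dimitriou, Drummond, Quinn and Fontaine, a member of the cathedral chapter before not a chapter member: Dimitriou, Drummond and Quinn (a member of the cathedral chapter) before Fontaine (not a chapter member).
Among Dimitriou, Drummond and Quinn, alphabetically by surname: Dimitriou before Drummond before Quinn.
Obi and Okafor both have years in holy orders 16 years, so the next rule applies.
Obi and Okafor are each not a chapter member, so the next rule applies.
Among Obi and Okafor, alphabetically by surname: Obi before Okafor.
Lindqvist and Yilmaz both have years in holy orders 37 years, so the next rule applies.
Lindqvist and Yilmaz are each a member of the cathedral chapter, so the next rule applies.
Among Lindqvist and Yilmaz, alphabetically by surname: Lindqvist before Yilmaz.
Order: Dimitriou, Drummond, Quinn, Fontaine, Obi, Okafor, Kapoor, Lindqvist, Yilmaz.

Fontaine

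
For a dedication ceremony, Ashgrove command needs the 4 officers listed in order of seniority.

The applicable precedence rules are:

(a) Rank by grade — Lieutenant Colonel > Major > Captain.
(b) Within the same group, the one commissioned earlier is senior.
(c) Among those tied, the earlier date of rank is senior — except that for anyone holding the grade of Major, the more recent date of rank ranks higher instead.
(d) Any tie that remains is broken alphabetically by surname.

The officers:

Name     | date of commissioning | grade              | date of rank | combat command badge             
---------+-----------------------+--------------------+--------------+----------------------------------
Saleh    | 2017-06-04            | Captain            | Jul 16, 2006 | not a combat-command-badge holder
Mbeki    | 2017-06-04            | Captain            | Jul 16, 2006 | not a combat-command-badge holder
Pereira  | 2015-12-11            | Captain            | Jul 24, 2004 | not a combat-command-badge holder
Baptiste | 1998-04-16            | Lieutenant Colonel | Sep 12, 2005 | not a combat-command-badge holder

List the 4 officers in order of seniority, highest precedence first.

Baptiste, Pereira, Mbeki, Saleh

By grade: Baptiste (Lieutenant Colonel); then Pereira, Mbeki and Saleh (Captain).
Among Pereira, Mbeki and Saleh, by date of commissioning (earlier first): Pereira (2015-12-11) before Mbeki and Saleh (2017-06-04).
Mbeki and Saleh both have date of rank Jul 16, 2006, so the next rule applies.
Among Mbeki and Saleh, alphabetically by surname: Mbeki before Saleh.
Full order: Baptiste, Pereira, Mbeki, Saleh.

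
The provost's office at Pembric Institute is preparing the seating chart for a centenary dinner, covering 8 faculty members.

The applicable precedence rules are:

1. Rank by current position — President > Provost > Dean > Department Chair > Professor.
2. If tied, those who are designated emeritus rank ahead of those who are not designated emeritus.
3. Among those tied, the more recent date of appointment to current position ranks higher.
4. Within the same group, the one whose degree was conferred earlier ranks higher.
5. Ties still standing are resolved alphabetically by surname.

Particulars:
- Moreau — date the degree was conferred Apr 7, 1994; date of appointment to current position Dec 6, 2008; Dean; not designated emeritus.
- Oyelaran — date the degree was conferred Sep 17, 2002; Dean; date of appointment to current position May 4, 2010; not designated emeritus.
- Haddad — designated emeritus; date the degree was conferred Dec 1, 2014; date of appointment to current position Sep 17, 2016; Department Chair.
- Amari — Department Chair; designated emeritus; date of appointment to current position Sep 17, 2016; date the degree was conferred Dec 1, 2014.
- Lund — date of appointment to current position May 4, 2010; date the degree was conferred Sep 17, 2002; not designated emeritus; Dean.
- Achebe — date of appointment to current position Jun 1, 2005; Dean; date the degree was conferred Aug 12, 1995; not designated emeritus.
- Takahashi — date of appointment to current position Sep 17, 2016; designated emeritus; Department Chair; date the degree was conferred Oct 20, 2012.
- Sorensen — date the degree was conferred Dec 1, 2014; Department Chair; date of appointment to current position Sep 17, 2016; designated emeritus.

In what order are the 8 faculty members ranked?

By current position: Lund, Oyelaran, Moreau and Achebe (Dean); then Takahashi, Amari, Haddad and Sorensen (Department Chair).
Lund, Oyelaran, Moreau and Achebe are each not designated emeritus, so the next rule applies.
Among Lund, Oyelaran, Moreau and Achebe, by date of appointment to current position (later first): Lund and Oyelaran (May 4, 2010) before Moreau (Dec 6, 2008) before Achebe (Jun 1, 2005).
Lund and Oyelaran both have date the degree was conferred Sep 17, 2002, so the next rule applies.
Among Lund and Oyelaran, alphabetically by surname: Lund before Oyelaran.
Takahashi, Amari, Haddad and Sorensen are each designated emeritus, so the next rule applies.
Takahashi, Amari, Haddad and Sorensen all have date of appointment to current position Sep 17, 2016, so the next rule applies.
Among Takahashi, Amari, Haddad and Sorensen, by date the degree was conferred (earlier first): Takahashi (Oct 20, 2012) before Amari, Haddad and Sorensen (Dec 1, 2014).
Among Amari, Haddad and Sorensen, alphabetically by surname: Amari before Haddad before Sorensen.
Full order: Lund, Oyelaran, Moreau, Achebe, Takahashi, Amari, Haddad, Sorensen.

Lund, Oyelaran, Moreau, Achebe, Takahashi, Amari, Haddad, Sorensen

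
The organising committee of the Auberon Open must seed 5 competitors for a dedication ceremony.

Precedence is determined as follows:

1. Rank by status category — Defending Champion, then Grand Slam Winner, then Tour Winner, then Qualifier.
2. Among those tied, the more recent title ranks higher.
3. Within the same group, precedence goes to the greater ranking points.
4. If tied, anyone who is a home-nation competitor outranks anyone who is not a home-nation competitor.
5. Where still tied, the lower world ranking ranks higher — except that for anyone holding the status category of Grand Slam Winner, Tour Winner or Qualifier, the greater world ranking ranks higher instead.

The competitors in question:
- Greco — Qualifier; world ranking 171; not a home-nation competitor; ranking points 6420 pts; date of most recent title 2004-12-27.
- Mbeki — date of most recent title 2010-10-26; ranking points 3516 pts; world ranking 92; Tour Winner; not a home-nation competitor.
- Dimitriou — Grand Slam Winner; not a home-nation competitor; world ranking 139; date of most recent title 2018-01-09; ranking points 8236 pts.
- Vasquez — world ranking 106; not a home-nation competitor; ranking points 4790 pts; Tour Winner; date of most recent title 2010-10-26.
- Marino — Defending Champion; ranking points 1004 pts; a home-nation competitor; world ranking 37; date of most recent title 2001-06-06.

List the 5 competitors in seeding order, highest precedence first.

By status category: Marino (Defending Champion); then Dimitriou (Grand Slam Winner); then Vasquez and Mbeki (Tour Winner); then Greco (Qualifier).
Vasquez and Mbeki both have date of most recent title 2010-10-26, so the next rule applies.
Among Vasquez and Mbeki, by ranking points (higher first): Vasquez (4790 pts) before Mbeki (3516 pts).
Full order: Marino, Dimitriou, Vasquez, Mbeki, Greco.

Marino, Dimitriou, Vasquez, Mbeki, Greco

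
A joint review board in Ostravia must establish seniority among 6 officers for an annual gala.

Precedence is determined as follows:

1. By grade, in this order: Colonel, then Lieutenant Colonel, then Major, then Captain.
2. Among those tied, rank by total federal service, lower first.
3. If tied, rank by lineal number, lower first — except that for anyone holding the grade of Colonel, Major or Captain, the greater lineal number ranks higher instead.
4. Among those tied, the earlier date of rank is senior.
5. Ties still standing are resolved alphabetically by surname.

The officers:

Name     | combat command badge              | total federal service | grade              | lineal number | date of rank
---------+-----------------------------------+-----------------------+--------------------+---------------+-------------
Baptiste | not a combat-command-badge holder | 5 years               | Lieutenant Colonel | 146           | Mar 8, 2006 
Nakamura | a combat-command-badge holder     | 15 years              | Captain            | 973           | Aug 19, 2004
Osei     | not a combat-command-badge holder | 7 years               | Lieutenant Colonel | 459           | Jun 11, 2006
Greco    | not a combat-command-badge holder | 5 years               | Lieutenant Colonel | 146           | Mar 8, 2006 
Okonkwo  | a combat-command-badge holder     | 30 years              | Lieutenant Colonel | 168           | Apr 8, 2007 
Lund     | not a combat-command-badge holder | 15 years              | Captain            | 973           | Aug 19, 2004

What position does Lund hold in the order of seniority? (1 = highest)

By grade: Baptiste, Greco, Osei and Okonkwo (Lieutenant Colonel); then Lund and Nakamura (Captain).
Among Baptiste, Greco, Osei and Okonkwo, by total federal service (lower first): Baptiste and Greco (5 years) before Osei (7 years) before Okonkwo (30 years).
Baptiste and Greco both have lineal number 146, so the next rule applies.
Baptiste and Greco both have date of rank Mar 8, 2006, so the next rule applies.
Among Baptiste and Greco, alphabetically by surname: Baptiste before Greco.
Lund and Nakamura both have total federal service 15 years, so the next rule applies.
Lund and Nakamura both have lineal number 973, so the next rule applies.
Lund and Nakamura both have date of rank Aug 19, 2004, so the next rule applies.
Among Lund and Nakamura, alphabetically by surname: Lund before Nakamura.
Order: Baptiste, Greco, Osei, Okonkwo, Lund, Nakamura. So position 5.

5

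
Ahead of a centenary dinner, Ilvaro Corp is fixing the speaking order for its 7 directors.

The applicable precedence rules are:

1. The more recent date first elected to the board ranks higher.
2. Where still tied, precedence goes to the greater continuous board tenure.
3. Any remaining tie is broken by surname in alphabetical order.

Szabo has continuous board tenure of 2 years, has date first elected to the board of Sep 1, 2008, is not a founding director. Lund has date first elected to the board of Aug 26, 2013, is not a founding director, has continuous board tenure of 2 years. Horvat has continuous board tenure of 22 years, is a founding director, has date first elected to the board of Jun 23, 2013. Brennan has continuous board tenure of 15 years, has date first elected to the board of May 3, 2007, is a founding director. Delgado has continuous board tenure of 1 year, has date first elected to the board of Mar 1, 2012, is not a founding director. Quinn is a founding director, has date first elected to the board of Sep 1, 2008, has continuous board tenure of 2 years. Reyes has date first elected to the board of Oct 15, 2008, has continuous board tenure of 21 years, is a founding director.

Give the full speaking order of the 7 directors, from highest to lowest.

By date first elected to the board (later first): Lund (Aug 26, 2013); then Horvat (Jun 23, 2013); then Delgado (Mar 1, 2012); then Reyes (Oct 15, 2008); then Quinn and Szabo (both Sep 1, 2008); then Brennan (May 3, 2007).
Quinn and Szabo both have continuous board tenure 2 years, so the next rule applies.
Among Quinn and Szabo, alphabetically by surname: Quinn before Szabo.
Full order: Lund, Horvat, Delgado, Reyes, Quinn, Szabo, Brennan.

Lund, Horvat, Delgado, Reyes, Quinn, Szabo, Brennan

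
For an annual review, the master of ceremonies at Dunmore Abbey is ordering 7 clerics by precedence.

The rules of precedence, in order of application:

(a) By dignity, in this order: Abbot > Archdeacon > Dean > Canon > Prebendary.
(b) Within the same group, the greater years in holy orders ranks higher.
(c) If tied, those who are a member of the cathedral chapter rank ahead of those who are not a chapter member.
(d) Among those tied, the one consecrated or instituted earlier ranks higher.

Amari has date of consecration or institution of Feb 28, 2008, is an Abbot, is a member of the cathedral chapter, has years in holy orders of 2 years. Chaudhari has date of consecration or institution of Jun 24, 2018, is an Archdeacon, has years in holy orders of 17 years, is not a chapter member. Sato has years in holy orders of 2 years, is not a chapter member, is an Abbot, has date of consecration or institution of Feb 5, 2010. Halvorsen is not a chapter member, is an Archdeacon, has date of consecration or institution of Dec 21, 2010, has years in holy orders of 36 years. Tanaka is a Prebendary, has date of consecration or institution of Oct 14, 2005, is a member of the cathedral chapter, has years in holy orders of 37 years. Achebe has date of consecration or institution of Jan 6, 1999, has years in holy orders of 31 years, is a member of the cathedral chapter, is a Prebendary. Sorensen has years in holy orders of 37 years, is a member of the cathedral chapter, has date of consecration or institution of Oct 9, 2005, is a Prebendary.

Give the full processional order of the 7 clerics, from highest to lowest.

Amari, Sato, Halvorsen, Chaudhari, Sorensen, Tanaka, Achebe

By dignity: Amari and Sato (Abbot); then Halvorsen and Chaudhari (Archdeacon); then Sorensen, Tanaka and Achebe (Prebendary).
Amari and Sato both have years in holy orders 2 years, so the next rule applies.
Among Amari and Sato, a member of the cathedral chapter before not a chapter member: Amari (a member of the cathedral chapter) before Sato (not a chapter member).
Among Halvorsen and Chaudhari, by years in holy orders (higher first): Halvorsen (36 years) before Chaudhari (17 years).
Among Sorensen, Tanaka and Achebe, by years in holy orders (higher first): Sorensen and Tanaka (37 years) before Achebe (31 years).
Sorensen and Tanaka are each a member of the cathedral chapter, so the next rule applies.
Among Sorensen and Tanaka, by date of consecration or institution (earlier first): Sorensen (Oct 9, 2005) before Tanaka (Oct 14, 2005).
Full order: Amari, Sato, Halvorsen, Chaudhari, Sorensen, Tanaka, Achebe.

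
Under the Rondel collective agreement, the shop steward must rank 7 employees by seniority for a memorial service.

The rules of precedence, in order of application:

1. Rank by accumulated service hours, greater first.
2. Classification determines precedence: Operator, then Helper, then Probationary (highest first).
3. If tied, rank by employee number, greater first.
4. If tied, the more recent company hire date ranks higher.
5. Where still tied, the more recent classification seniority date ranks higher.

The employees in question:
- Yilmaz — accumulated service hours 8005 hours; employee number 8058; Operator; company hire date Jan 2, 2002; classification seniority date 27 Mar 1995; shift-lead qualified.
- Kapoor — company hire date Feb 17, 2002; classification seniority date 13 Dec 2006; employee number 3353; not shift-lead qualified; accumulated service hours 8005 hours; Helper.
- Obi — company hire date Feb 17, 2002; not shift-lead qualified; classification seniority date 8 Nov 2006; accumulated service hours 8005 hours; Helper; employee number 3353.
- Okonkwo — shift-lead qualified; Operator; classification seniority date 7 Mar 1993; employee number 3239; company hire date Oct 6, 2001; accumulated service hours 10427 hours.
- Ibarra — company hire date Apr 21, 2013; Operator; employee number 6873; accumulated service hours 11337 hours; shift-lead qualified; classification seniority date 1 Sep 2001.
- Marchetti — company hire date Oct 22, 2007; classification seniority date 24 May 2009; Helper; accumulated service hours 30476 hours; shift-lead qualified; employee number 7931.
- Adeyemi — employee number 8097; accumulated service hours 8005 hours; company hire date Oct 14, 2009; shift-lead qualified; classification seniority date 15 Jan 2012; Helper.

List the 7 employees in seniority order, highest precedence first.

Marchetti, Ibarra, Okonkwo, Yilmaz, Adeyemi, Kapoor, Obi

By accumulated service hours (higher first): Marchetti (30476 hours); then Ibarra (11337 hours); then Okonkwo (10427 hours); then Yilmaz, Adeyemi, Kapoor and Obi (each 8005 hours).
Among Yilmaz, Adeyemi, Kapoor and Obi, by classification: Yilmaz (Operator) before Adeyemi, Kapoor and Obi (Helper).
Among Adeyemi, Kapoor and Obi, by employee number (higher first): Adeyemi (8097) before Kapoor and Obi (3353).
Kapoor and Obi both have company hire date Feb 17, 2002, so the next rule applies.
Among Kapoor and Obi, by classification seniority date (later first): Kapoor (13 Dec 2006) before Obi (8 Nov 2006).
Full order: Marchetti, Ibarra, Okonkwo, Yilmaz, Adeyemi, Kapoor, Obi.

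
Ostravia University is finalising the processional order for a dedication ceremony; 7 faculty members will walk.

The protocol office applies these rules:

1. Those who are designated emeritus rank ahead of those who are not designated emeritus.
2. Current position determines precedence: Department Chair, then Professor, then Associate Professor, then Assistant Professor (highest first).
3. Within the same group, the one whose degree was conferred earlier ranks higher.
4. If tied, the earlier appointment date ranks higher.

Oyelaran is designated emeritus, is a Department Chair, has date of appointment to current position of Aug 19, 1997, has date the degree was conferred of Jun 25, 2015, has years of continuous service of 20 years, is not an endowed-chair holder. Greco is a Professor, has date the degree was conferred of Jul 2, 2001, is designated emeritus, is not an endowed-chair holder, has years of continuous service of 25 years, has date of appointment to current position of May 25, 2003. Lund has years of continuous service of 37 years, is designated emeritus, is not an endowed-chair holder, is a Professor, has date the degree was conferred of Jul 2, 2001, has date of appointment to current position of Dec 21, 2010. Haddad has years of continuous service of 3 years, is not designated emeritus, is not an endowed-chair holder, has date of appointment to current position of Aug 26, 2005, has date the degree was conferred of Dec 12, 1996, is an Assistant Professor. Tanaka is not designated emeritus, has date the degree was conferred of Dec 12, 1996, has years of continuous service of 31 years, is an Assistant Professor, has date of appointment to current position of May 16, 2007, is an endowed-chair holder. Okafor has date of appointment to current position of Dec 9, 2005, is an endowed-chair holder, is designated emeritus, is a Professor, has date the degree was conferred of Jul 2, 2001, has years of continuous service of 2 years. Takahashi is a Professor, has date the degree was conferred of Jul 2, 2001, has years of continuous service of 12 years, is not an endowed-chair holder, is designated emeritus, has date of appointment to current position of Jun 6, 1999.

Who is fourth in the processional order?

By the first rule: Oyelaran, Takahashi, Greco, Okafor and Lund (each designated emeritus); then Haddad and Tanaka (both not designated emeritus).
Among Oyelaran, Takahashi, Greco, Okafor and Lund, by current position: Oyelaran (Department Chair) before Takahashi, Greco, Okafor and Lund (Professor).
Takahashi, Greco, Okafor and Lund all have date the degree was conferred Jul 2, 2001, so the next rule applies.
Among Takahashi, Greco, Okafor and Lund, by date of appointment to current position (earlier first): Takahashi (Jun 6, 1999) before Greco (May 25, 2003) before Okafor (Dec 9, 2005) before Lund (Dec 21, 2010).
Haddad and Tanaka are each Assistant Professor, so the next rule applies.
Haddad and Tanaka both have date the degree was conferred Dec 12, 1996, so the next rule applies.
Among Haddad and Tanaka, by date of appointment to current position (earlier first): Haddad (Aug 26, 2005) before Tanaka (May 16, 2007).
Order: Oyelaran, Takahashi, Greco, Okafor, Lund, Haddad, Tanaka.

Okafor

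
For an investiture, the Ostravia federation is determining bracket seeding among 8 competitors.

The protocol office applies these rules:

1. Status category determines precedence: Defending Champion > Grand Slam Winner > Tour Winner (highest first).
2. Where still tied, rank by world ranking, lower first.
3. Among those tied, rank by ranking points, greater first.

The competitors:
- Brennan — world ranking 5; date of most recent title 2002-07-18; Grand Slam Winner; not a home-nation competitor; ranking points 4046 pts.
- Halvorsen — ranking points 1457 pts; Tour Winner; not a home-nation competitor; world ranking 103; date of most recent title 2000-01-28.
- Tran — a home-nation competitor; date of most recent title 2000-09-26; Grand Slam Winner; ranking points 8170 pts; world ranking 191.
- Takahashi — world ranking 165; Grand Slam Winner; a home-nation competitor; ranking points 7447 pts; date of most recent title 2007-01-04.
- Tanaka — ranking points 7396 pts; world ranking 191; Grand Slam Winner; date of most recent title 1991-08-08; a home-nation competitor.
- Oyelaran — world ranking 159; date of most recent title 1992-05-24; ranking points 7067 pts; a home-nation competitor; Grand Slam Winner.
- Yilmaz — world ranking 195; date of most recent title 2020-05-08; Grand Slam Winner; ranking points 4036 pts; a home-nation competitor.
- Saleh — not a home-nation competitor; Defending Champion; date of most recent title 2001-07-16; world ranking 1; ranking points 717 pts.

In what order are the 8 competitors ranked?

Saleh, Brennan, Oyelaran, Takahashi, Tran, Tanaka, Yilmaz, Halvorsen

By status category: Saleh (Defending Champion); then Brennan, Oyelaran, Takahashi, Tran, Tanaka and Yilmaz (Grand Slam Winner); then Halvorsen (Tour Winner).
Among Brennan, Oyelaran, Takahashi, Tran, Tanaka and Yilmaz, by world ranking (lower first): Brennan (5) before Oyelaran (159) before Takahashi (165) before Tran and Tanaka (191) before Yilmaz (195).
Among Tran and Tanaka, by ranking points (higher first): Tran (8170 pts) before Tanaka (7396 pts).
Full order: Saleh, Brennan, Oyelaran, Takahashi, Tran, Tanaka, Yilmaz, Halvorsen.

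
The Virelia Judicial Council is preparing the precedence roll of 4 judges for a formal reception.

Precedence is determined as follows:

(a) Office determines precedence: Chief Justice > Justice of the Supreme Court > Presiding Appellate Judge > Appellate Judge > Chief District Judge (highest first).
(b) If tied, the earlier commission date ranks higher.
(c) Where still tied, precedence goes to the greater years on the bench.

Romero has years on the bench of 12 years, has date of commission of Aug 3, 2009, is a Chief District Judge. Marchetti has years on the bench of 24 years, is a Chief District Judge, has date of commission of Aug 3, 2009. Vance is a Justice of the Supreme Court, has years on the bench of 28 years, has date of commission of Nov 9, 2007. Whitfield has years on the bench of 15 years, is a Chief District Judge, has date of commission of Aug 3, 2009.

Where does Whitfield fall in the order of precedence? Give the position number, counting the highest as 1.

3

By office: Vance (Justice of the Supreme Court); then Marchetti, Whitfield and Romero (Chief District Judge).
Marchetti, Whitfield and Romero all have date of commission Aug 3, 2009, so the next rule applies.
Among Marchetti, Whitfield and Romero, by years on the bench (higher first): Marchetti (24 years) before Whitfield (15 years) before Romero (12 years).
Order: Vance, Marchetti, Whitfield, Romero. So position 3.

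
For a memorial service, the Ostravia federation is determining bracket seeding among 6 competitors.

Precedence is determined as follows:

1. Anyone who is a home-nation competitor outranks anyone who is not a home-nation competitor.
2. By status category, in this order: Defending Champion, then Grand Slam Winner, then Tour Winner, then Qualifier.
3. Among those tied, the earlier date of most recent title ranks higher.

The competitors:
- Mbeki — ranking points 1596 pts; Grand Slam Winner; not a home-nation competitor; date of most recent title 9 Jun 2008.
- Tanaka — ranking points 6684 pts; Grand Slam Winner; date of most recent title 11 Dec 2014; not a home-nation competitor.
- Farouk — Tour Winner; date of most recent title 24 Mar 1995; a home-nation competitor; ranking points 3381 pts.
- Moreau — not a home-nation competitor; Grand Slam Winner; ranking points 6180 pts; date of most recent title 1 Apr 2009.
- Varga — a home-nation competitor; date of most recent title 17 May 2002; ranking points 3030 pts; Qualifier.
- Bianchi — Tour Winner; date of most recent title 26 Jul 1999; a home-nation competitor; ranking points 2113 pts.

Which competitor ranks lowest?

By the first rule: Farouk, Bianchi and Varga (each a home-nation competitor); then Mbeki, Moreau and Tanaka (each not a home-nation competitor).
Among Farouk, Bianchi and Varga, by status category: Farouk and Bianchi (Tour Winner) before Varga (Qualifier).
Among Farouk and Bianchi, by date of most recent title (earlier first): Farouk (24 Mar 1995) before Bianchi (26 Jul 1999).
Mbeki, Moreau and Tanaka are each Grand Slam Winner, so the next rule applies.
Among Mbeki, Moreau and Tanaka, by date of most recent title (earlier first): Mbeki (9 Jun 2008) before Moreau (1 Apr 2009) before Tanaka (11 Dec 2014).
Order: Farouk, Bianchi, Varga, Mbeki, Moreau, Tanaka.

Tanaka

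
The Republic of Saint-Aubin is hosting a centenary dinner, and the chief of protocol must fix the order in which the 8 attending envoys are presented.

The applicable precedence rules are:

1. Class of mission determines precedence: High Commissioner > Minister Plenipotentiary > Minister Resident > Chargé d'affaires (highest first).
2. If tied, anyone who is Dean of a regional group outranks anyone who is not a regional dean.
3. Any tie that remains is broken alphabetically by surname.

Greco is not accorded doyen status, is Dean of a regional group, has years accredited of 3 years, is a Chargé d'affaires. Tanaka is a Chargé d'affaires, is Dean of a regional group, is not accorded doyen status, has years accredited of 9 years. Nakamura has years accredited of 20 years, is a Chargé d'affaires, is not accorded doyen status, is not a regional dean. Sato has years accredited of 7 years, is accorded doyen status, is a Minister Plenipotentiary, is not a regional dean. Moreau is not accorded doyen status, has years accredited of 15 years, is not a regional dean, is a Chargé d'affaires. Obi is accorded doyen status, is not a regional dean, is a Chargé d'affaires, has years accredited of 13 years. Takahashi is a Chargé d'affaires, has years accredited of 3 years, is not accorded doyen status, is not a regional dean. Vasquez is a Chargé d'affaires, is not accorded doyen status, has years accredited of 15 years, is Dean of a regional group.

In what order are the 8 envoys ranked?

By class of mission: Sato (Minister Plenipotentiary); then Greco, Tanaka, Vasquez, Moreau, Nakamura, Obi and Takahashi (Chargé d'affaires).
Among Greco, Tanaka, Vasquez, Moreau, Nakamura, Obi and Takahashi, Dean of a regional group before not a regional dean: Greco, Tanaka and Vasquez (Dean of a regional group) before Moreau, Nakamura, Obi and Takahashi (not a regional dean).
Among Greco, Tanaka and Vasquez, alphabetically by surname: Greco before Tanaka before Vasquez.
Among Moreau, Nakamura, Obi and Takahashi, alphabetically by surname: Moreau before Nakamura before Obi before Takahashi.
Full order: Sato, Greco, Tanaka, Vasquez, Moreau, Nakamura, Obi, Takahashi.

Sato, Greco, Tanaka, Vasquez, Moreau, Nakamura, Obi, Takahashi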